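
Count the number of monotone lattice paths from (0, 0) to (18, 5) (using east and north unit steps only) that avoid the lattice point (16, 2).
Number of paths = 32119

Total paths from (0, 0) to (18, 5): C(23, 18) = 33649. Paths through (16, 2): (paths (0, 0) → (16, 2)) × (paths (16, 2) → (18, 5)) = C(18, 16) · C(5, 2) = 153 · 10 = 1530. Avoidance count = 33649 − 1530 = 32119.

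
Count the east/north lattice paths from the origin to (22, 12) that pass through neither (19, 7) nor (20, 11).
Number of paths = 267367295

Inclusion–exclusion. Total paths: C(34, 22) = 548354040. Through P₁: C(26, 19)·C(8, 3) = 36836800. Through P₂: C(31, 20)·C(3, 2) = 254016945. Since P₁ is strictly southwest of P₂, a monotone path through both must visit P₁ then P₂; paths through both = C(26, 19)·C(5, 1)·C(3, 2) = 9867000. Avoid both = 548354040 − 36836800 − 254016945 + 9867000 = 267367295.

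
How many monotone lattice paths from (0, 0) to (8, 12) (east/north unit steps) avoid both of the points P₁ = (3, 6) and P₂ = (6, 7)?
Number of paths = 58182

Inclusion–exclusion. Total paths: C(20, 8) = 125970. Through P₁: C(9, 3)·C(11, 5) = 38808. Through P₂: C(13, 6)·C(7, 2) = 36036. Since P₁ is strictly southwest of P₂, a monotone path through both must visit P₁ then P₂; paths through both = C(9, 3)·C(4, 3)·C(7, 2) = 7056. Avoid both = 125970 − 38808 − 36036 + 7056 = 58182.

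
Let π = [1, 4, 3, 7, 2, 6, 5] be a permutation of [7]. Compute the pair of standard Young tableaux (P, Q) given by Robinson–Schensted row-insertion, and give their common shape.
P = [1, 2, 5] / [3, 6] / [4, 7];  Q = [1, 2, 4] / [3, 6] / [5, 7];  common shape = (3, 2, 2)

Row-insert the values π_1, π_2, … into P one at a time, bumping the leftmost entry strictly greater than the inserted value down to the next row. The recording tableau Q records, in position (i, j), the step at which that cell was added to P.
  Insert 1 (step 1): P = [1];  Q = [1]
  Insert 4 (step 2): P = [1, 4];  Q = [1, 2]
  Insert 3 (step 3): P = [1, 3] / [4];  Q = [1, 2] / [3]
  Insert 7 (step 4): P = [1, 3, 7] / [4];  Q = [1, 2, 4] / [3]
  Insert 2 (step 5): P = [1, 2, 7] / [3] / [4];  Q = [1, 2, 4] / [3] / [5]
  Insert 6 (step 6): P = [1, 2, 6] / [3, 7] / [4];  Q = [1, 2, 4] / [3, 6] / [5]
  Insert 5 (step 7): P = [1, 2, 5] / [3, 6] / [4, 7];  Q = [1, 2, 4] / [3, 6] / [5, 7]
Final shape: (3, 2, 2).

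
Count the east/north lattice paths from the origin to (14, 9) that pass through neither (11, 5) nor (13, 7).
Number of paths = 510374

Inclusion–exclusion. Total paths: C(23, 14) = 817190. Through P₁: C(16, 11)·C(7, 3) = 152880. Through P₂: C(20, 13)·C(3, 1) = 232560. Since P₁ is strictly southwest of P₂, a monotone path through both must visit P₁ then P₂; paths through both = C(16, 11)·C(4, 2)·C(3, 1) = 78624. Avoid both = 817190 − 152880 − 232560 + 78624 = 510374.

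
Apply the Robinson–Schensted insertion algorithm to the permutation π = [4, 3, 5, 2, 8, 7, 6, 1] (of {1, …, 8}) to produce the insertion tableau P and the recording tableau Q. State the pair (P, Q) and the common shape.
P = [1, 5, 6] / [2, 7] / [3, 8] / [4];  Q = [1, 3, 5] / [2, 6] / [4, 7] / [8];  common shape = (3, 2, 2, 1)

Row-insert the values π_1, π_2, … into P one at a time, bumping the leftmost entry strictly greater than the inserted value down to the next row. The recording tableau Q records, in position (i, j), the step at which that cell was added to P.
  Insert 4 (step 1): P = [4];  Q = [1]
  Insert 3 (step 2): P = [3] / [4];  Q = [1] / [2]
  Insert 5 (step 3): P = [3, 5] / [4];  Q = [1, 3] / [2]
  Insert 2 (step 4): P = [2, 5] / [3] / [4];  Q = [1, 3] / [2] / [4]
  Insert 8 (step 5): P = [2, 5, 8] / [3] / [4];  Q = [1, 3, 5] / [2] / [4]
  Insert 7 (step 6): P = [2, 5, 7] / [3, 8] / [4];  Q = [1, 3, 5] / [2, 6] / [4]
  Insert 6 (step 7): P = [2, 5, 6] / [3, 7] / [4, 8];  Q = [1, 3, 5] / [2, 6] / [4, 7]
  Insert 1 (step 8): P = [1, 5, 6] / [2, 7] / [3, 8] / [4];  Q = [1, 3, 5] / [2, 6] / [4, 7] / [8]
Final shape: (3, 2, 2, 1).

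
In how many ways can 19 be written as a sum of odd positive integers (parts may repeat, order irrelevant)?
p_odd(19) = 54

Enumerate partitions using only odd parts via the recurrence o(n, m) = o(n, m−2) + o(n−m, m) over odd m, starting from the largest odd part ≤ n. This gives p_odd(19) = 54. (Euler's theorem: equals the count of distinct-part partitions.)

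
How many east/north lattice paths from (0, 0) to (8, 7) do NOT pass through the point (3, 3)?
Number of paths = 3915

Total paths from (0, 0) to (8, 7): C(15, 8) = 6435. Paths through (3, 3): (paths (0, 0) → (3, 3)) × (paths (3, 3) → (8, 7)) = C(6, 3) · C(9, 5) = 20 · 126 = 2520. Avoidance count = 6435 − 2520 = 3915.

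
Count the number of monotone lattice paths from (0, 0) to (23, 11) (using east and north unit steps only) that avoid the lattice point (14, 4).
Number of paths = 251091360

Total paths from (0, 0) to (23, 11): C(34, 23) = 286097760. Paths through (14, 4): (paths (0, 0) → (14, 4)) × (paths (14, 4) → (23, 11)) = C(18, 14) · C(16, 9) = 3060 · 11440 = 35006400. Avoidance count = 286097760 − 35006400 = 251091360.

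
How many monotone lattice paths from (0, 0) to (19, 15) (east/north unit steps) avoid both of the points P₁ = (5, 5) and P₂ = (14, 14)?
Number of paths = 1194544848

Inclusion–exclusion. Total paths: C(34, 19) = 1855967520. Through P₁: C(10, 5)·C(24, 14) = 494236512. Through P₂: C(28, 14)·C(6, 5) = 240699600. Since P₁ is strictly southwest of P₂, a monotone path through both must visit P₁ then P₂; paths through both = C(10, 5)·C(18, 9)·C(6, 5) = 73513440. Avoid both = 1855967520 − 494236512 − 240699600 + 73513440 = 1194544848.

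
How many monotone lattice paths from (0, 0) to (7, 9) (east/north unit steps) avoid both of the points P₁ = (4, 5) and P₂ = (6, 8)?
Number of paths = 3544

Inclusion–exclusion. Total paths: C(16, 7) = 11440. Through P₁: C(9, 4)·C(7, 3) = 4410. Through P₂: C(14, 6)·C(2, 1) = 6006. Since P₁ is strictly southwest of P₂, a monotone path through both must visit P₁ then P₂; paths through both = C(9, 4)·C(5, 2)·C(2, 1) = 2520. Avoid both = 11440 − 4410 − 6006 + 2520 = 3544.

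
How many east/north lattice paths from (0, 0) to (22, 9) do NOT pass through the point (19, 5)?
Number of paths = 18672435

Total paths from (0, 0) to (22, 9): C(31, 22) = 20160075. Paths through (19, 5): (paths (0, 0) → (19, 5)) × (paths (19, 5) → (22, 9)) = C(24, 19) · C(7, 3) = 42504 · 35 = 1487640. Avoidance count = 20160075 − 1487640 = 18672435.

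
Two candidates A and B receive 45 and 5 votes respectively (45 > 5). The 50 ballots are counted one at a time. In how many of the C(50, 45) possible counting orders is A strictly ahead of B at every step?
Strict-lead orderings = 1695008

Total orderings of the 50 votes with 45 for A: C(50, 45) = 2118760. By the Bertrand ballot formula (Cycle Lemma / reflection principle), the number of orderings in which A is strictly ahead of B throughout is (p − q)/(p + q) · C(p + q, p) = (45 − 5)/(45 + 5) · 2118760 = 1695008.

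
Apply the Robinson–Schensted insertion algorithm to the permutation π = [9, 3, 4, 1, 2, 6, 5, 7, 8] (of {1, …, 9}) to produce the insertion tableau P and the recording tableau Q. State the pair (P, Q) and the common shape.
P = [1, 2, 5, 7, 8] / [3, 4, 6] / [9];  Q = [1, 3, 6, 8, 9] / [2, 5, 7] / [4];  common shape = (5, 3, 1)

Row-insert the values π_1, π_2, … into P one at a time, bumping the leftmost entry strictly greater than the inserted value down to the next row. The recording tableau Q records, in position (i, j), the step at which that cell was added to P.
  Insert 9 (step 1): P = [9];  Q = [1]
  Insert 3 (step 2): P = [3] / [9];  Q = [1] / [2]
  Insert 4 (step 3): P = [3, 4] / [9];  Q = [1, 3] / [2]
  Insert 1 (step 4): P = [1, 4] / [3] / [9];  Q = [1, 3] / [2] / [4]
  Insert 2 (step 5): P = [1, 2] / [3, 4] / [9];  Q = [1, 3] / [2, 5] / [4]
  Insert 6 (step 6): P = [1, 2, 6] / [3, 4] / [9];  Q = [1, 3, 6] / [2, 5] / [4]
  Insert 5 (step 7): P = [1, 2, 5] / [3, 4, 6] / [9];  Q = [1, 3, 6] / [2, 5, 7] / [4]
  Insert 7 (step 8): P = [1, 2, 5, 7] / [3, 4, 6] / [9];  Q = [1, 3, 6, 8] / [2, 5, 7] / [4]
  Insert 8 (step 9): P = [1, 2, 5, 7, 8] / [3, 4, 6] / [9];  Q = [1, 3, 6, 8, 9] / [2, 5, 7] / [4]
Final shape: (5, 3, 1).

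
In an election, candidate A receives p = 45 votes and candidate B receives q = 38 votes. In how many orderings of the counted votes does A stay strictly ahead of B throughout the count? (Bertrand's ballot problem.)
Strict-lead orderings = 53185384447358700405960

Total orderings of the 83 votes with 45 for A: C(83, 45) = 630626701304396019099240. By the Bertrand ballot formula (Cycle Lemma / reflection principle), the number of orderings in which A is strictly ahead of B throughout is (p − q)/(p + q) · C(p + q, p) = (45 − 38)/(45 + 38) · 630626701304396019099240 = 53185384447358700405960.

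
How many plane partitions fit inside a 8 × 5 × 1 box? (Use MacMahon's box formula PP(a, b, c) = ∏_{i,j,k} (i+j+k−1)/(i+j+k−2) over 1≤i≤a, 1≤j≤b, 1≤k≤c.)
PP(8, 5, 1) = 1287

Evaluate the triple product over i = 1..8, j = 1..5, k = 1..1. The factors are (2/1) · (3/2) · (4/3) · (5/4) · (6/5) · (3/2) · (4/3) · (5/4) · … (40 factors total). The numerators and denominators telescope so the product is an integer; carrying out the multiplication exactly gives PP(8, 5, 1) = 1287.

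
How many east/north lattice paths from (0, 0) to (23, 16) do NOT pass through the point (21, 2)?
Number of paths = 37711230630

Total paths from (0, 0) to (23, 16): C(39, 23) = 37711260990. Paths through (21, 2): (paths (0, 0) → (21, 2)) × (paths (21, 2) → (23, 16)) = C(23, 21) · C(16, 2) = 253 · 120 = 30360. Avoidance count = 37711260990 − 30360 = 37711230630.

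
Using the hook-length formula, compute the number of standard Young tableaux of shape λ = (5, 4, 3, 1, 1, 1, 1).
# SYT of shape (5, 4, 3, 1, 1, 1, 1) = 582400

Hook-length formula: f^λ = n! / Π hook(c), product over all cells c of the Young diagram. For λ = (5, 4, 3, 1, 1, 1, 1), n = 16 boxes. Hook lengths by row (left-to-right, top-to-bottom): [11, 6, 5, 3, 1]; [9, 4, 3, 1]; [7, 2, 1]; [4]; [3]; [2]; [1]. Product of hooks = 35925120. So f^λ = 16! / 35925120 = 20922789888000 / 35925120 = 582400.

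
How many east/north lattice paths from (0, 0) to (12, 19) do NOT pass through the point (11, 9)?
Number of paths = 139272965

Total paths from (0, 0) to (12, 19): C(31, 12) = 141120525. Paths through (11, 9): (paths (0, 0) → (11, 9)) × (paths (11, 9) → (12, 19)) = C(20, 11) · C(11, 1) = 167960 · 11 = 1847560. Avoidance count = 141120525 − 1847560 = 139272965.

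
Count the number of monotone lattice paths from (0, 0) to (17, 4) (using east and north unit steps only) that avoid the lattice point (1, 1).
Number of paths = 4047

Total paths from (0, 0) to (17, 4): C(21, 17) = 5985. Paths through (1, 1): (paths (0, 0) → (1, 1)) × (paths (1, 1) → (17, 4)) = C(2, 1) · C(19, 16) = 2 · 969 = 1938. Avoidance count = 5985 − 1938 = 4047.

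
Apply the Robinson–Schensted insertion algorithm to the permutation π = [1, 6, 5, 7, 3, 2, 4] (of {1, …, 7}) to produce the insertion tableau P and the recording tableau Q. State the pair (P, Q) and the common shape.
P = [1, 2, 4] / [3, 7] / [5] / [6];  Q = [1, 2, 4] / [3, 7] / [5] / [6];  common shape = (3, 2, 1, 1)

Row-insert the values π_1, π_2, … into P one at a time, bumping the leftmost entry strictly greater than the inserted value down to the next row. The recording tableau Q records, in position (i, j), the step at which that cell was added to P.
  Insert 1 (step 1): P = [1];  Q = [1]
  Insert 6 (step 2): P = [1, 6];  Q = [1, 2]
  Insert 5 (step 3): P = [1, 5] / [6];  Q = [1, 2] / [3]
  Insert 7 (step 4): P = [1, 5, 7] / [6];  Q = [1, 2, 4] / [3]
  Insert 3 (step 5): P = [1, 3, 7] / [5] / [6];  Q = [1, 2, 4] / [3] / [5]
  Insert 2 (step 6): P = [1, 2, 7] / [3] / [5] / [6];  Q = [1, 2, 4] / [3] / [5] / [6]
  Insert 4 (step 7): P = [1, 2, 4] / [3, 7] / [5] / [6];  Q = [1, 2, 4] / [3, 7] / [5] / [6]
Final shape: (3, 2, 1, 1).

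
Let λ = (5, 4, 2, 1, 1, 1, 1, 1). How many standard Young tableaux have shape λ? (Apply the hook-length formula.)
# SYT of shape (5, 4, 2, 1, 1, 1, 1, 1) = 360360

Hook-length formula: f^λ = n! / Π hook(c), product over all cells c of the Young diagram. For λ = (5, 4, 2, 1, 1, 1, 1, 1), n = 16 boxes. Hook lengths by row (left-to-right, top-to-bottom): [12, 6, 4, 3, 1]; [10, 4, 2, 1]; [7, 1]; [5]; [4]; [3]; [2]; [1]. Product of hooks = 58060800. So f^λ = 16! / 58060800 = 20922789888000 / 58060800 = 360360.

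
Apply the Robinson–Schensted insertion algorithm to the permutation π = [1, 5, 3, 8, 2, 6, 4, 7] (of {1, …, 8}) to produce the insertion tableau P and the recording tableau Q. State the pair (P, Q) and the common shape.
P = [1, 2, 4, 7] / [3, 6] / [5, 8];  Q = [1, 2, 4, 8] / [3, 6] / [5, 7];  common shape = (4, 2, 2)

Row-insert the values π_1, π_2, … into P one at a time, bumping the leftmost entry strictly greater than the inserted value down to the next row. The recording tableau Q records, in position (i, j), the step at which that cell was added to P.
  Insert 1 (step 1): P = [1];  Q = [1]
  Insert 5 (step 2): P = [1, 5];  Q = [1, 2]
  Insert 3 (step 3): P = [1, 3] / [5];  Q = [1, 2] / [3]
  Insert 8 (step 4): P = [1, 3, 8] / [5];  Q = [1, 2, 4] / [3]
  Insert 2 (step 5): P = [1, 2, 8] / [3] / [5];  Q = [1, 2, 4] / [3] / [5]
  Insert 6 (step 6): P = [1, 2, 6] / [3, 8] / [5];  Q = [1, 2, 4] / [3, 6] / [5]
  Insert 4 (step 7): P = [1, 2, 4] / [3, 6] / [5, 8];  Q = [1, 2, 4] / [3, 6] / [5, 7]
  Insert 7 (step 8): P = [1, 2, 4, 7] / [3, 6] / [5, 8];  Q = [1, 2, 4, 8] / [3, 6] / [5, 7]
Final shape: (4, 2, 2).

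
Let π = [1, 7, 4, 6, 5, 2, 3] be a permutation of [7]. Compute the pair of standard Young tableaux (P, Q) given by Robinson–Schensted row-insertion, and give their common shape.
P = [1, 2, 3] / [4, 5] / [6] / [7];  Q = [1, 2, 4] / [3, 7] / [5] / [6];  common shape = (3, 2, 1, 1)

Row-insert the values π_1, π_2, … into P one at a time, bumping the leftmost entry strictly greater than the inserted value down to the next row. The recording tableau Q records, in position (i, j), the step at which that cell was added to P.
  Insert 1 (step 1): P = [1];  Q = [1]
  Insert 7 (step 2): P = [1, 7];  Q = [1, 2]
  Insert 4 (step 3): P = [1, 4] / [7];  Q = [1, 2] / [3]
  Insert 6 (step 4): P = [1, 4, 6] / [7];  Q = [1, 2, 4] / [3]
  Insert 5 (step 5): P = [1, 4, 5] / [6] / [7];  Q = [1, 2, 4] / [3] / [5]
  Insert 2 (step 6): P = [1, 2, 5] / [4] / [6] / [7];  Q = [1, 2, 4] / [3] / [5] / [6]
  Insert 3 (step 7): P = [1, 2, 3] / [4, 5] / [6] / [7];  Q = [1, 2, 4] / [3, 7] / [5] / [6]
Final shape: (3, 2, 1, 1).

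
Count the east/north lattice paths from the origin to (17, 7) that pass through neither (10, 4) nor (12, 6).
Number of paths = 150636

Inclusion–exclusion. Total paths: C(24, 17) = 346104. Through P₁: C(14, 10)·C(10, 7) = 120120. Through P₂: C(18, 12)·C(6, 5) = 111384. Since P₁ is strictly southwest of P₂, a monotone path through both must visit P₁ then P₂; paths through both = C(14, 10)·C(4, 2)·C(6, 5) = 36036. Avoid both = 346104 − 120120 − 111384 + 36036 = 150636.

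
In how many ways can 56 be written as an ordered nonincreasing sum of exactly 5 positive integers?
p(56, 5 parts) = 4033

Partitions of n into exactly k parts are in bijection with partitions of n − k into at most k parts (subtract 1 from each part). So p(56, exactly 5) = p(51, parts ≤ 5). Computing via the recurrence p(m, j) = p(m, j−1) + p(m−j, j) gives 4033.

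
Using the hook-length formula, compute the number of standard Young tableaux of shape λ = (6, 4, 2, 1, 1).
# SYT of shape (6, 4, 2, 1, 1) = 69498

Hook-length formula: f^λ = n! / Π hook(c), product over all cells c of the Young diagram. For λ = (6, 4, 2, 1, 1), n = 14 boxes. Hook lengths by row (left-to-right, top-to-bottom): [10, 7, 5, 4, 2, 1]; [7, 4, 2, 1]; [4, 1]; [2]; [1]. Product of hooks = 1254400. So f^λ = 14! / 1254400 = 87178291200 / 1254400 = 69498.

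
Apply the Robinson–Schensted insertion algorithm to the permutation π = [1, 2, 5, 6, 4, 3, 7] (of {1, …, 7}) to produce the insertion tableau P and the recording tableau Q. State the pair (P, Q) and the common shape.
P = [1, 2, 3, 6, 7] / [4] / [5];  Q = [1, 2, 3, 4, 7] / [5] / [6];  common shape = (5, 1, 1)

Row-insert the values π_1, π_2, … into P one at a time, bumping the leftmost entry strictly greater than the inserted value down to the next row. The recording tableau Q records, in position (i, j), the step at which that cell was added to P.
  Insert 1 (step 1): P = [1];  Q = [1]
  Insert 2 (step 2): P = [1, 2];  Q = [1, 2]
  Insert 5 (step 3): P = [1, 2, 5];  Q = [1, 2, 3]
  Insert 6 (step 4): P = [1, 2, 5, 6];  Q = [1, 2, 3, 4]
  Insert 4 (step 5): P = [1, 2, 4, 6] / [5];  Q = [1, 2, 3, 4] / [5]
  Insert 3 (step 6): P = [1, 2, 3, 6] / [4] / [5];  Q = [1, 2, 3, 4] / [5] / [6]
  Insert 7 (step 7): P = [1, 2, 3, 6, 7] / [4] / [5];  Q = [1, 2, 3, 4, 7] / [5] / [6]
Final shape: (5, 1, 1).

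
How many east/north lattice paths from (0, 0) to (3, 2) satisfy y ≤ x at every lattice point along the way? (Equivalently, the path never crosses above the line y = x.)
Number of paths = 5

By the reflection principle (André's argument), the number of monotone paths to (3, 2) with n ≤ m that never go above y = x is C(5, 3) − C(5, 4) = 10 − 5 = 5.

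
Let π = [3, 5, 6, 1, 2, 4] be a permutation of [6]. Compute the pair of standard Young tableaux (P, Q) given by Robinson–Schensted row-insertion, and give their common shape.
P = [1, 2, 4] / [3, 5, 6];  Q = [1, 2, 3] / [4, 5, 6];  common shape = (3, 3)

Row-insert the values π_1, π_2, … into P one at a time, bumping the leftmost entry strictly greater than the inserted value down to the next row. The recording tableau Q records, in position (i, j), the step at which that cell was added to P.
  Insert 3 (step 1): P = [3];  Q = [1]
  Insert 5 (step 2): P = [3, 5];  Q = [1, 2]
  Insert 6 (step 3): P = [3, 5, 6];  Q = [1, 2, 3]
  Insert 1 (step 4): P = [1, 5, 6] / [3];  Q = [1, 2, 3] / [4]
  Insert 2 (step 5): P = [1, 2, 6] / [3, 5];  Q = [1, 2, 3] / [4, 5]
  Insert 4 (step 6): P = [1, 2, 4] / [3, 5, 6];  Q = [1, 2, 3] / [4, 5, 6]
Final shape: (3, 3).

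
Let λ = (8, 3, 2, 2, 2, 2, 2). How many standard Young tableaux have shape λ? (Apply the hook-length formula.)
# SYT of shape (8, 3, 2, 2, 2, 2, 2) = 69070320

Hook-length formula: f^λ = n! / Π hook(c), product over all cells c of the Young diagram. For λ = (8, 3, 2, 2, 2, 2, 2), n = 21 boxes. Hook lengths by row (left-to-right, top-to-bottom): [14, 13, 7, 5, 4, 3, 2, 1]; [8, 7, 1]; [6, 5]; [5, 4]; [4, 3]; [3, 2]; [2, 1]. Product of hooks = 739694592000. So f^λ = 21! / 739694592000 = 51090942171709440000 / 739694592000 = 69070320.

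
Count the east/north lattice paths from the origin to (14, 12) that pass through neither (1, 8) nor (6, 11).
Number of paths = 9529432

Inclusion–exclusion. Total paths: C(26, 14) = 9657700. Through P₁: C(9, 1)·C(17, 13) = 21420. Through P₂: C(17, 6)·C(9, 8) = 111384. Since P₁ is strictly southwest of P₂, a monotone path through both must visit P₁ then P₂; paths through both = C(9, 1)·C(8, 5)·C(9, 8) = 4536. Avoid both = 9657700 − 21420 − 111384 + 4536 = 9529432.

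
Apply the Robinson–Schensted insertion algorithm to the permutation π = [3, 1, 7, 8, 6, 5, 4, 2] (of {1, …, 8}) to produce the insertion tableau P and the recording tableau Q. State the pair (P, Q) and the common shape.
P = [1, 2, 8] / [3, 4] / [5] / [6] / [7];  Q = [1, 3, 4] / [2, 5] / [6] / [7] / [8];  common shape = (3, 2, 1, 1, 1)

Row-insert the values π_1, π_2, … into P one at a time, bumping the leftmost entry strictly greater than the inserted value down to the next row. The recording tableau Q records, in position (i, j), the step at which that cell was added to P.
  Insert 3 (step 1): P = [3];  Q = [1]
  Insert 1 (step 2): P = [1] / [3];  Q = [1] / [2]
  Insert 7 (step 3): P = [1, 7] / [3];  Q = [1, 3] / [2]
  Insert 8 (step 4): P = [1, 7, 8] / [3];  Q = [1, 3, 4] / [2]
  Insert 6 (step 5): P = [1, 6, 8] / [3, 7];  Q = [1, 3, 4] / [2, 5]
  Insert 5 (step 6): P = [1, 5, 8] / [3, 6] / [7];  Q = [1, 3, 4] / [2, 5] / [6]
  Insert 4 (step 7): P = [1, 4, 8] / [3, 5] / [6] / [7];  Q = [1, 3, 4] / [2, 5] / [6] / [7]
  Insert 2 (step 8): P = [1, 2, 8] / [3, 4] / [5] / [6] / [7];  Q = [1, 3, 4] / [2, 5] / [6] / [7] / [8]
Final shape: (3, 2, 1, 1, 1).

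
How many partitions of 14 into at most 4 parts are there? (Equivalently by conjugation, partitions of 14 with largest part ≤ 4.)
p(14, parts ≤ 4) = 47

Partitions of 14 with all parts ≤ 4: 4+4+4+2, 4+4+4+1+1, 4+4+3+3, 4+4+3+2+1, 4+4+3+1+1+1, 4+4+2+2+2, 4+4+2+2+1+1, 4+4+2+1+1+1+1, 4+4+1+1+1+1+1+1, 4+3+3+3+1, 4+3+3+2+2, 4+3+3+2+1+1, 4+3+3+1+1+1+1, 4+3+2+2+2+1, 4+3+2+2+1+1+1, 4+3+2+1+1+1+1+1, 4+3+1+1+1+1+1+1+1, 4+2+2+2+2+2, 4+2+2+2+2+1+1, 4+2+2+2+1+1+1+1, 4+2+2+1+1+1+1+1+1, 4+2+1+1+1+1+1+1+1+1, 4+1+1+1+1+1+1+1+1+1+1, 3+3+3+3+2, 3+3+3+3+1+1, 3+3+3+2+2+1, 3+3+3+2+1+1+1, 3+3+3+1+1+1+1+1, 3+3+2+2+2+2, 3+3+2+2+2+1+1, … (47 total). Count = 47.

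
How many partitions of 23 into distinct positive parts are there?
q(23) = 104

A partition into distinct parts is a strictly decreasing sequence summing to n. The recurrence d(n, m) = d(n, m−1) + d(n−m, m−1) (use part m at most once) with q(n) = d(n, n) gives q(23) = 104. (Euler's theorem: # distinct-part partitions = # odd-part partitions.)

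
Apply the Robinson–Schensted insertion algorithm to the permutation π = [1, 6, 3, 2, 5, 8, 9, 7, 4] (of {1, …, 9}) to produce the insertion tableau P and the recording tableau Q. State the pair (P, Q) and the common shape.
P = [1, 2, 4, 7, 9] / [3, 5] / [6, 8];  Q = [1, 2, 5, 6, 7] / [3, 8] / [4, 9];  common shape = (5, 2, 2)

Row-insert the values π_1, π_2, … into P one at a time, bumping the leftmost entry strictly greater than the inserted value down to the next row. The recording tableau Q records, in position (i, j), the step at which that cell was added to P.
  Insert 1 (step 1): P = [1];  Q = [1]
  Insert 6 (step 2): P = [1, 6];  Q = [1, 2]
  Insert 3 (step 3): P = [1, 3] / [6];  Q = [1, 2] / [3]
  Insert 2 (step 4): P = [1, 2] / [3] / [6];  Q = [1, 2] / [3] / [4]
  Insert 5 (step 5): P = [1, 2, 5] / [3] / [6];  Q = [1, 2, 5] / [3] / [4]
  Insert 8 (step 6): P = [1, 2, 5, 8] / [3] / [6];  Q = [1, 2, 5, 6] / [3] / [4]
  Insert 9 (step 7): P = [1, 2, 5, 8, 9] / [3] / [6];  Q = [1, 2, 5, 6, 7] / [3] / [4]
  Insert 7 (step 8): P = [1, 2, 5, 7, 9] / [3, 8] / [6];  Q = [1, 2, 5, 6, 7] / [3, 8] / [4]
  Insert 4 (step 9): P = [1, 2, 4, 7, 9] / [3, 5] / [6, 8];  Q = [1, 2, 5, 6, 7] / [3, 8] / [4, 9]
Final shape: (5, 2, 2).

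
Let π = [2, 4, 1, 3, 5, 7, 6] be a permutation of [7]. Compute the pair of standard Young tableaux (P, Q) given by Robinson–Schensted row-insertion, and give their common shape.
P = [1, 3, 5, 6] / [2, 4, 7];  Q = [1, 2, 5, 6] / [3, 4, 7];  common shape = (4, 3)

Row-insert the values π_1, π_2, … into P one at a time, bumping the leftmost entry strictly greater than the inserted value down to the next row. The recording tableau Q records, in position (i, j), the step at which that cell was added to P.
  Insert 2 (step 1): P = [2];  Q = [1]
  Insert 4 (step 2): P = [2, 4];  Q = [1, 2]
  Insert 1 (step 3): P = [1, 4] / [2];  Q = [1, 2] / [3]
  Insert 3 (step 4): P = [1, 3] / [2, 4];  Q = [1, 2] / [3, 4]
  Insert 5 (step 5): P = [1, 3, 5] / [2, 4];  Q = [1, 2, 5] / [3, 4]
  Insert 7 (step 6): P = [1, 3, 5, 7] / [2, 4];  Q = [1, 2, 5, 6] / [3, 4]
  Insert 6 (step 7): P = [1, 3, 5, 6] / [2, 4, 7];  Q = [1, 2, 5, 6] / [3, 4, 7]
Final shape: (4, 3).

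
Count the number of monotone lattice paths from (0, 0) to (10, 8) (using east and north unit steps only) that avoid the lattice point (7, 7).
Number of paths = 30030

Total paths from (0, 0) to (10, 8): C(18, 10) = 43758. Paths through (7, 7): (paths (0, 0) → (7, 7)) × (paths (7, 7) → (10, 8)) = C(14, 7) · C(4, 3) = 3432 · 4 = 13728. Avoidance count = 43758 − 13728 = 30030.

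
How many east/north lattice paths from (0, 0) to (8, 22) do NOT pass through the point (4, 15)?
Number of paths = 4573845

Total paths from (0, 0) to (8, 22): C(30, 8) = 5852925. Paths through (4, 15): (paths (0, 0) → (4, 15)) × (paths (4, 15) → (8, 22)) = C(19, 4) · C(11, 4) = 3876 · 330 = 1279080. Avoidance count = 5852925 − 1279080 = 4573845.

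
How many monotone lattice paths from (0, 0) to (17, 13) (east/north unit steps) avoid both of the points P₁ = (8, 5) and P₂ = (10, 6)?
Number of paths = 74240376

Inclusion–exclusion. Total paths: C(30, 17) = 119759850. Through P₁: C(13, 8)·C(17, 9) = 31286970. Through P₂: C(16, 10)·C(14, 7) = 27483456. Since P₁ is strictly southwest of P₂, a monotone path through both must visit P₁ then P₂; paths through both = C(13, 8)·C(3, 2)·C(14, 7) = 13250952. Avoid both = 119759850 − 31286970 − 27483456 + 13250952 = 74240376.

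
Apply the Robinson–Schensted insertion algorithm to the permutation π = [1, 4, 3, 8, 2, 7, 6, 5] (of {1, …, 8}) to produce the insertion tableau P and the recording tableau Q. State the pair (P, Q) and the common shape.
P = [1, 2, 5] / [3, 6] / [4, 7] / [8];  Q = [1, 2, 4] / [3, 6] / [5, 7] / [8];  common shape = (3, 2, 2, 1)

Row-insert the values π_1, π_2, … into P one at a time, bumping the leftmost entry strictly greater than the inserted value down to the next row. The recording tableau Q records, in position (i, j), the step at which that cell was added to P.
  Insert 1 (step 1): P = [1];  Q = [1]
  Insert 4 (step 2): P = [1, 4];  Q = [1, 2]
  Insert 3 (step 3): P = [1, 3] / [4];  Q = [1, 2] / [3]
  Insert 8 (step 4): P = [1, 3, 8] / [4];  Q = [1, 2, 4] / [3]
  Insert 2 (step 5): P = [1, 2, 8] / [3] / [4];  Q = [1, 2, 4] / [3] / [5]
  Insert 7 (step 6): P = [1, 2, 7] / [3, 8] / [4];  Q = [1, 2, 4] / [3, 6] / [5]
  Insert 6 (step 7): P = [1, 2, 6] / [3, 7] / [4, 8];  Q = [1, 2, 4] / [3, 6] / [5, 7]
  Insert 5 (step 8): P = [1, 2, 5] / [3, 6] / [4, 7] / [8];  Q = [1, 2, 4] / [3, 6] / [5, 7] / [8]
Final shape: (3, 2, 2, 1).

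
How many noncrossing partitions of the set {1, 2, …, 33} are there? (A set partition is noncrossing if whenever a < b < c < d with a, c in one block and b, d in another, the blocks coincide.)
C_33 = 212336130412243110

These noncrossing partitions are counted by the Catalan number C_n = (1/(n + 1)) · C(2n, n). For n = 33: C_33 = (1/34) · C(66, 33) = 7219428434016265740/34 = 212336130412243110.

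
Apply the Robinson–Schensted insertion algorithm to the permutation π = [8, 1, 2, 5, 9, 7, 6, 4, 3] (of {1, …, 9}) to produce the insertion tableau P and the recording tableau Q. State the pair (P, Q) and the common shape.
P = [1, 2, 3, 6] / [4, 9] / [5] / [7] / [8];  Q = [1, 3, 4, 5] / [2, 6] / [7] / [8] / [9];  common shape = (4, 2, 1, 1, 1)

Row-insert the values π_1, π_2, … into P one at a time, bumping the leftmost entry strictly greater than the inserted value down to the next row. The recording tableau Q records, in position (i, j), the step at which that cell was added to P.
  Insert 8 (step 1): P = [8];  Q = [1]
  Insert 1 (step 2): P = [1] / [8];  Q = [1] / [2]
  Insert 2 (step 3): P = [1, 2] / [8];  Q = [1, 3] / [2]
  Insert 5 (step 4): P = [1, 2, 5] / [8];  Q = [1, 3, 4] / [2]
  Insert 9 (step 5): P = [1, 2, 5, 9] / [8];  Q = [1, 3, 4, 5] / [2]
  Insert 7 (step 6): P = [1, 2, 5, 7] / [8, 9];  Q = [1, 3, 4, 5] / [2, 6]
  Insert 6 (step 7): P = [1, 2, 5, 6] / [7, 9] / [8];  Q = [1, 3, 4, 5] / [2, 6] / [7]
  Insert 4 (step 8): P = [1, 2, 4, 6] / [5, 9] / [7] / [8];  Q = [1, 3, 4, 5] / [2, 6] / [7] / [8]
  Insert 3 (step 9): P = [1, 2, 3, 6] / [4, 9] / [5] / [7] / [8];  Q = [1, 3, 4, 5] / [2, 6] / [7] / [8] / [9]
Final shape: (4, 2, 1, 1, 1).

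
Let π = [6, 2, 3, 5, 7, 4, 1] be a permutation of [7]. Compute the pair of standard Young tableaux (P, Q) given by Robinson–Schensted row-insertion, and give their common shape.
P = [1, 3, 4, 7] / [2] / [5] / [6];  Q = [1, 3, 4, 5] / [2] / [6] / [7];  common shape = (4, 1, 1, 1)

Row-insert the values π_1, π_2, … into P one at a time, bumping the leftmost entry strictly greater than the inserted value down to the next row. The recording tableau Q records, in position (i, j), the step at which that cell was added to P.
  Insert 6 (step 1): P = [6];  Q = [1]
  Insert 2 (step 2): P = [2] / [6];  Q = [1] / [2]
  Insert 3 (step 3): P = [2, 3] / [6];  Q = [1, 3] / [2]
  Insert 5 (step 4): P = [2, 3, 5] / [6];  Q = [1, 3, 4] / [2]
  Insert 7 (step 5): P = [2, 3, 5, 7] / [6];  Q = [1, 3, 4, 5] / [2]
  Insert 4 (step 6): P = [2, 3, 4, 7] / [5] / [6];  Q = [1, 3, 4, 5] / [2] / [6]
  Insert 1 (step 7): P = [1, 3, 4, 7] / [2] / [5] / [6];  Q = [1, 3, 4, 5] / [2] / [6] / [7]
Final shape: (4, 1, 1, 1).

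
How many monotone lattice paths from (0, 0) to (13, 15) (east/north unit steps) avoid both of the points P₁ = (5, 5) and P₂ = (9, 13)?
Number of paths = 20824944

Inclusion–exclusion. Total paths: C(28, 13) = 37442160. Through P₁: C(10, 5)·C(18, 8) = 11027016. Through P₂: C(22, 9)·C(6, 4) = 7461300. Since P₁ is strictly southwest of P₂, a monotone path through both must visit P₁ then P₂; paths through both = C(10, 5)·C(12, 4)·C(6, 4) = 1871100. Avoid both = 37442160 − 11027016 − 7461300 + 1871100 = 20824944.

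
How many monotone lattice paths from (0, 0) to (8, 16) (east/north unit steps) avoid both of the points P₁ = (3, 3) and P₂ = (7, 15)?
Number of paths = 295823

Inclusion–exclusion. Total paths: C(24, 8) = 735471. Through P₁: C(6, 3)·C(18, 5) = 171360. Through P₂: C(22, 7)·C(2, 1) = 341088. Since P₁ is strictly southwest of P₂, a monotone path through both must visit P₁ then P₂; paths through both = C(6, 3)·C(16, 4)·C(2, 1) = 72800. Avoid both = 735471 − 171360 − 341088 + 72800 = 295823.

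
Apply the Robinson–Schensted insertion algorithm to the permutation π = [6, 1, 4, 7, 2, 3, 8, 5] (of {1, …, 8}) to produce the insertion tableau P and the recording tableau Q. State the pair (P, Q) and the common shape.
P = [1, 2, 3, 5] / [4, 7, 8] / [6];  Q = [1, 3, 4, 7] / [2, 6, 8] / [5];  common shape = (4, 3, 1)

Row-insert the values π_1, π_2, … into P one at a time, bumping the leftmost entry strictly greater than the inserted value down to the next row. The recording tableau Q records, in position (i, j), the step at which that cell was added to P.
  Insert 6 (step 1): P = [6];  Q = [1]
  Insert 1 (step 2): P = [1] / [6];  Q = [1] / [2]
  Insert 4 (step 3): P = [1, 4] / [6];  Q = [1, 3] / [2]
  Insert 7 (step 4): P = [1, 4, 7] / [6];  Q = [1, 3, 4] / [2]
  Insert 2 (step 5): P = [1, 2, 7] / [4] / [6];  Q = [1, 3, 4] / [2] / [5]
  Insert 3 (step 6): P = [1, 2, 3] / [4, 7] / [6];  Q = [1, 3, 4] / [2, 6] / [5]
  Insert 8 (step 7): P = [1, 2, 3, 8] / [4, 7] / [6];  Q = [1, 3, 4, 7] / [2, 6] / [5]
  Insert 5 (step 8): P = [1, 2, 3, 5] / [4, 7, 8] / [6];  Q = [1, 3, 4, 7] / [2, 6, 8] / [5]
Final shape: (4, 3, 1).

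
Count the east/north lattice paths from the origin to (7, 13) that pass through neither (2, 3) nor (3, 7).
Number of paths = 32790

Inclusion–exclusion. Total paths: C(20, 7) = 77520. Through P₁: C(5, 2)·C(15, 5) = 30030. Through P₂: C(10, 3)·C(10, 4) = 25200. Since P₁ is strictly southwest of P₂, a monotone path through both must visit P₁ then P₂; paths through both = C(5, 2)·C(5, 1)·C(10, 4) = 10500. Avoid both = 77520 − 30030 − 25200 + 10500 = 32790.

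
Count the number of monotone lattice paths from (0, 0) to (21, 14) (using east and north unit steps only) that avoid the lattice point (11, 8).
Number of paths = 1714698744

Total paths from (0, 0) to (21, 14): C(35, 21) = 2319959400. Paths through (11, 8): (paths (0, 0) → (11, 8)) × (paths (11, 8) → (21, 14)) = C(19, 11) · C(16, 10) = 75582 · 8008 = 605260656. Avoidance count = 2319959400 − 605260656 = 1714698744.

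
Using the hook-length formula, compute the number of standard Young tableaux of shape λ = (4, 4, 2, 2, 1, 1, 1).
# SYT of shape (4, 4, 2, 2, 1, 1, 1) = 112112

Hook-length formula: f^λ = n! / Π hook(c), product over all cells c of the Young diagram. For λ = (4, 4, 2, 2, 1, 1, 1), n = 15 boxes. Hook lengths by row (left-to-right, top-to-bottom): [10, 6, 3, 2]; [9, 5, 2, 1]; [6, 2]; [5, 1]; [3]; [2]; [1]. Product of hooks = 11664000. So f^λ = 15! / 11664000 = 1307674368000 / 11664000 = 112112.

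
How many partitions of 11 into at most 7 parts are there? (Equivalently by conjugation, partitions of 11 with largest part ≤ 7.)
p(11, parts ≤ 7) = 49

Partitions of 11 with all parts ≤ 7: 7+4, 7+3+1, 7+2+2, 7+2+1+1, 7+1+1+1+1, 6+5, 6+4+1, 6+3+2, 6+3+1+1, 6+2+2+1, 6+2+1+1+1, 6+1+1+1+1+1, 5+5+1, 5+4+2, 5+4+1+1, 5+3+3, 5+3+2+1, 5+3+1+1+1, 5+2+2+2, 5+2+2+1+1, 5+2+1+1+1+1, 5+1+1+1+1+1+1, 4+4+3, 4+4+2+1, 4+4+1+1+1, 4+3+3+1, 4+3+2+2, 4+3+2+1+1, 4+3+1+1+1+1, 4+2+2+2+1, … (49 total). Count = 49.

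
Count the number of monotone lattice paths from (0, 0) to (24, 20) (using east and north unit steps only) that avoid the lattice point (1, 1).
Number of paths = 867488728470

Total paths from (0, 0) to (24, 20): C(44, 24) = 1761039350070. Paths through (1, 1): (paths (0, 0) → (1, 1)) × (paths (1, 1) → (24, 20)) = C(2, 1) · C(42, 23) = 2 · 446775310800 = 893550621600. Avoidance count = 1761039350070 − 893550621600 = 867488728470.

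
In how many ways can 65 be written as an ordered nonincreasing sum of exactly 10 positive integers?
p(65, 10 parts) = 112804

Partitions of n into exactly k parts are in bijection with partitions of n − k into at most k parts (subtract 1 from each part). So p(65, exactly 10) = p(55, parts ≤ 10). Computing via the recurrence p(m, j) = p(m, j−1) + p(m−j, j) gives 112804.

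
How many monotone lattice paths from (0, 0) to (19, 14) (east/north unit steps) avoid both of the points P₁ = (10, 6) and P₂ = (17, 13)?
Number of paths = 347305538

Inclusion–exclusion. Total paths: C(33, 19) = 818809200. Through P₁: C(16, 10)·C(17, 9) = 194674480. Through P₂: C(30, 17)·C(3, 2) = 359279550. Since P₁ is strictly southwest of P₂, a monotone path through both must visit P₁ then P₂; paths through both = C(16, 10)·C(14, 7)·C(3, 2) = 82450368. Avoid both = 818809200 − 194674480 − 359279550 + 82450368 = 347305538.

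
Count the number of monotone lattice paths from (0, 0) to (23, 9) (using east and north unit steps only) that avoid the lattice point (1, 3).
Number of paths = 26541840

Total paths from (0, 0) to (23, 9): C(32, 23) = 28048800. Paths through (1, 3): (paths (0, 0) → (1, 3)) × (paths (1, 3) → (23, 9)) = C(4, 1) · C(28, 22) = 4 · 376740 = 1506960. Avoidance count = 28048800 − 1506960 = 26541840.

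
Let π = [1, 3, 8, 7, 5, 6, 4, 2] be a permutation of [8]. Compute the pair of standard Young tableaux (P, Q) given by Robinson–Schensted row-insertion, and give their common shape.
P = [1, 2, 4, 6] / [3] / [5] / [7] / [8];  Q = [1, 2, 3, 6] / [4] / [5] / [7] / [8];  common shape = (4, 1, 1, 1, 1)

Row-insert the values π_1, π_2, … into P one at a time, bumping the leftmost entry strictly greater than the inserted value down to the next row. The recording tableau Q records, in position (i, j), the step at which that cell was added to P.
  Insert 1 (step 1): P = [1];  Q = [1]
  Insert 3 (step 2): P = [1, 3];  Q = [1, 2]
  Insert 8 (step 3): P = [1, 3, 8];  Q = [1, 2, 3]
  Insert 7 (step 4): P = [1, 3, 7] / [8];  Q = [1, 2, 3] / [4]
  Insert 5 (step 5): P = [1, 3, 5] / [7] / [8];  Q = [1, 2, 3] / [4] / [5]
  Insert 6 (step 6): P = [1, 3, 5, 6] / [7] / [8];  Q = [1, 2, 3, 6] / [4] / [5]
  Insert 4 (step 7): P = [1, 3, 4, 6] / [5] / [7] / [8];  Q = [1, 2, 3, 6] / [4] / [5] / [7]
  Insert 2 (step 8): P = [1, 2, 4, 6] / [3] / [5] / [7] / [8];  Q = [1, 2, 3, 6] / [4] / [5] / [7] / [8]
Final shape: (4, 1, 1, 1, 1).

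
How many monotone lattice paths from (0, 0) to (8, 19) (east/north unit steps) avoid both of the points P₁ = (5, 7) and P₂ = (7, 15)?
Number of paths = 1185195

Inclusion–exclusion. Total paths: C(27, 8) = 2220075. Through P₁: C(12, 5)·C(15, 3) = 360360. Through P₂: C(22, 7)·C(5, 1) = 852720. Since P₁ is strictly southwest of P₂, a monotone path through both must visit P₁ then P₂; paths through both = C(12, 5)·C(10, 2)·C(5, 1) = 178200. Avoid both = 2220075 − 360360 − 852720 + 178200 = 1185195.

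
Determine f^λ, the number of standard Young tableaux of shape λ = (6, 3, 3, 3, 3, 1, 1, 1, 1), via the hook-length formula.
# SYT of shape (6, 3, 3, 3, 3, 1, 1, 1, 1) = 533482950

Hook-length formula: f^λ = n! / Π hook(c), product over all cells c of the Young diagram. For λ = (6, 3, 3, 3, 3, 1, 1, 1, 1), n = 22 boxes. Hook lengths by row (left-to-right, top-to-bottom): [14, 9, 8, 3, 2, 1]; [10, 5, 4]; [9, 4, 3]; [8, 3, 2]; [7, 2, 1]; [4]; [3]; [2]; [1]. Product of hooks = 2106910310400. So f^λ = 22! / 2106910310400 = 1124000727777607680000 / 2106910310400 = 533482950.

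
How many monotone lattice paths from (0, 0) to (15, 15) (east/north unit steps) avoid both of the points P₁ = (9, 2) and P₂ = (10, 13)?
Number of paths = 129613734

Inclusion–exclusion. Total paths: C(30, 15) = 155117520. Through P₁: C(11, 9)·C(19, 6) = 1492260. Through P₂: C(23, 10)·C(7, 5) = 24025386. Since P₁ is strictly southwest of P₂, a monotone path through both must visit P₁ then P₂; paths through both = C(11, 9)·C(12, 1)·C(7, 5) = 13860. Avoid both = 155117520 − 1492260 − 24025386 + 13860 = 129613734.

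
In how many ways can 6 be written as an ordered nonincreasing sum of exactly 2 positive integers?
p(6, 2 parts) = 3

Partitions of n into exactly k parts ↔ partitions of n − k into at most k parts (subtract 1 from each part). For n = 6, k = 2, the partitions are: 5+1, 4+2, 3+3. Count = 3.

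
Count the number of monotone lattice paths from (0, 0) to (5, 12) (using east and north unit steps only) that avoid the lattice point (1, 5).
Number of paths = 4208

Total paths from (0, 0) to (5, 12): C(17, 5) = 6188. Paths through (1, 5): (paths (0, 0) → (1, 5)) × (paths (1, 5) → (5, 12)) = C(6, 1) · C(11, 4) = 6 · 330 = 1980. Avoidance count = 6188 − 1980 = 4208.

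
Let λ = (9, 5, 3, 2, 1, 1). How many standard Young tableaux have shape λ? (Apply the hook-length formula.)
# SYT of shape (9, 5, 3, 2, 1, 1) = 587860000

Hook-length formula: f^λ = n! / Π hook(c), product over all cells c of the Young diagram. For λ = (9, 5, 3, 2, 1, 1), n = 21 boxes. Hook lengths by row (left-to-right, top-to-bottom): [14, 11, 9, 7, 6, 4, 3, 2, 1]; [9, 6, 4, 2, 1]; [6, 3, 1]; [4, 1]; [2]; [1]. Product of hooks = 86910050304. So f^λ = 21! / 86910050304 = 51090942171709440000 / 86910050304 = 587860000.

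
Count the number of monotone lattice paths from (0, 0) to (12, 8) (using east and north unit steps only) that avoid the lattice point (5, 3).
Number of paths = 81618

Total paths from (0, 0) to (12, 8): C(20, 12) = 125970. Paths through (5, 3): (paths (0, 0) → (5, 3)) × (paths (5, 3) → (12, 8)) = C(8, 5) · C(12, 7) = 56 · 792 = 44352. Avoidance count = 125970 − 44352 = 81618.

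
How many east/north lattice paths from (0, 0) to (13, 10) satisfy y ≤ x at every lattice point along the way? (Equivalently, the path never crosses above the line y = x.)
Number of paths = 326876

By the reflection principle (André's argument), the number of monotone paths to (13, 10) with n ≤ m that never go above y = x is C(23, 13) − C(23, 14) = 1144066 − 817190 = 326876.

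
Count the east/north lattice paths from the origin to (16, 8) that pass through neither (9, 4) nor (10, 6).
Number of paths = 335357

Inclusion–exclusion. Total paths: C(24, 16) = 735471. Through P₁: C(13, 9)·C(11, 7) = 235950. Through P₂: C(16, 10)·C(8, 6) = 224224. Since P₁ is strictly southwest of P₂, a monotone path through both must visit P₁ then P₂; paths through both = C(13, 9)·C(3, 1)·C(8, 6) = 60060. Avoid both = 735471 − 235950 − 224224 + 60060 = 335357.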